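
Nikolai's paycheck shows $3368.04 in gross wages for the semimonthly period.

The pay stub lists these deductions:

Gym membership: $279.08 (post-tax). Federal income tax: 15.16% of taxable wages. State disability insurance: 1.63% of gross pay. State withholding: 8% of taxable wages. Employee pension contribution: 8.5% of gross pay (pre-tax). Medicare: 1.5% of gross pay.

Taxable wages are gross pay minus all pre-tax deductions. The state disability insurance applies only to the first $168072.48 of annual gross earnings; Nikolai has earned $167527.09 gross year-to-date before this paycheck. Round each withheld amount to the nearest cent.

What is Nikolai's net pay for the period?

Employee pension contribution: $3368.04 × 0.085 = $286.28
Taxable wages = $3368.04 − $286.28 = $3081.76
State withholding: $3081.76 × 0.08 = $246.54
Federal income tax: $3081.76 × 0.1516 = $467.19
State disability insurance: only $168072.48 − $167527.09 = $545.39 of this check is subject → $545.39 × 0.0163 = $8.89
Medicare: $3368.04 × 0.015 = $50.52
Gym membership: $279.08
Total deductions = $286.28 + $246.54 + $467.19 + $8.89 + $50.52 + $279.08 = $1338.50
Net pay = $3368.04 − $1338.50 = $2029.54

$2029.54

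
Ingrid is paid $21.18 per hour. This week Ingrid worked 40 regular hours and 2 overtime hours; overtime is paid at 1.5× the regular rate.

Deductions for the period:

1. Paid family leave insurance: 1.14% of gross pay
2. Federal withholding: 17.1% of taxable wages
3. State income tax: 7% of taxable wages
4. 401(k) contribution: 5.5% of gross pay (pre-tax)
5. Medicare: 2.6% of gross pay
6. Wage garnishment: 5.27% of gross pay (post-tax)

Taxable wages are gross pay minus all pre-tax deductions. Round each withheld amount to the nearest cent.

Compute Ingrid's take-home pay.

Regular pay: 40 × $21.18 = $847.20
Overtime pay: 2 × $21.18 × 1.5 = $63.54
Gross pay = $847.20 + $63.54 = $910.74
401(k) contribution: $910.74 × 0.055 = $50.09
Taxable wages = $910.74 − $50.09 = $860.65
State income tax: $860.65 × 0.07 = $60.25
Federal withholding: $860.65 × 0.171 = $147.17
Paid family leave insurance: $910.74 × 0.0114 = $10.38
Medicare: $910.74 × 0.026 = $23.68
Wage garnishment: $910.74 × 0.0527 = $48.00
Total deductions = $50.09 + $60.25 + $147.17 + $10.38 + $23.68 + $48.00 = $339.57
Net pay = $910.74 − $339.57 = $571.17

$571.17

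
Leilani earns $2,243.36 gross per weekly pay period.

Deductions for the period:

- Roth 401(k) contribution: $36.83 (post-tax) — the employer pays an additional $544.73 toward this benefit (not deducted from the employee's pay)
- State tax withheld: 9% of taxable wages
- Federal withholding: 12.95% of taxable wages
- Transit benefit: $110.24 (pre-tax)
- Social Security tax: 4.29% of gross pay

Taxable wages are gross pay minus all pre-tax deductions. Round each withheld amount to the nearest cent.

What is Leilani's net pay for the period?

Transit benefit: $110.24
Taxable wages = $2,243.36 − $110.24 = $2,133.12
Federal withholding: $2,133.12 × 0.1295 = $276.24
State tax withheld: $2,133.12 × 0.09 = $191.98
Social Security tax: $2,243.36 × 0.0429 = $96.24
Roth 401(k) contribution: $36.83
(Employer's $544.73 toward Roth 401(k) contribution is not withheld from the employee.)
Total deductions = $110.24 + $276.24 + $191.98 + $96.24 + $36.83 = $711.53
Net pay = $2,243.36 − $711.53 = $1,531.83

$1,531.83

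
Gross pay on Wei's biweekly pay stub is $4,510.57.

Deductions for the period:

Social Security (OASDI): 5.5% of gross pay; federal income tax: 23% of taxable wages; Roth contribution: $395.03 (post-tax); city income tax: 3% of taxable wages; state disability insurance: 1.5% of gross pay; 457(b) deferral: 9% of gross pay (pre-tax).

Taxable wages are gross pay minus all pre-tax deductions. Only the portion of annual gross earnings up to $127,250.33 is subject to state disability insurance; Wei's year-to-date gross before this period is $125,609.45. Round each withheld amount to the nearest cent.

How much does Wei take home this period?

457(b) deferral: $4,510.57 × 0.09 = $405.95
Taxable wages = $4,510.57 − $405.95 = $4,104.62
Federal income tax: $4,104.62 × 0.23 = $944.06
City income tax: $4,104.62 × 0.03 = $123.14
Social Security (OASDI): $4,510.57 × 0.055 = $248.08
State disability insurance: only $127,250.33 − $125,609.45 = $1,640.88 of this check is subject → $1,640.88 × 0.015 = $24.61
Roth contribution: $395.03
Total deductions = $405.95 + $944.06 + $123.14 + $248.08 + $24.61 + $395.03 = $2,140.87
Net pay = $4,510.57 − $2,140.87 = $2,369.70

$2,369.70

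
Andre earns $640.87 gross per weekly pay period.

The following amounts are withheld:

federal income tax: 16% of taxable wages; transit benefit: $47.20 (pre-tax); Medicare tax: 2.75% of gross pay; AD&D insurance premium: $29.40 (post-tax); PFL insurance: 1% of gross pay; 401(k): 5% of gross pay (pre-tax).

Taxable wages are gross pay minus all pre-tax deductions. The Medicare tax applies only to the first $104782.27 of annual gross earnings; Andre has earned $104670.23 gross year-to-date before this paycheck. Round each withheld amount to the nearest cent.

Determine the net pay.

$432.88

Transit benefit: $47.20
401(k): $640.87 × 0.05 = $32.04
Pre-tax total = $47.20 + $32.04 = $79.24
Taxable wages = $640.87 − $79.24 = $561.63
Federal income tax: $561.63 × 0.16 = $89.86
Medicare tax: only $104782.27 − $104670.23 = $112.04 of this check is subject → $112.04 × 0.0275 = $3.08
PFL insurance: $640.87 × 0.01 = $6.41
AD&D insurance premium: $29.40
Total deductions = $47.20 + $32.04 + $89.86 + $3.08 + $6.41 + $29.40 = $207.99
Net pay = $640.87 − $207.99 = $432.88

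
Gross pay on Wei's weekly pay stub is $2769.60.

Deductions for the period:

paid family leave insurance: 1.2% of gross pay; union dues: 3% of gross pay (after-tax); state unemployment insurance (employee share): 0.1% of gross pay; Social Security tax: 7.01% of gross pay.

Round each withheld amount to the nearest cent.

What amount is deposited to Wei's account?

Paid family leave insurance: $2769.60 × 0.012 = $33.24
State unemployment insurance (employee share): $2769.60 × 0.001 = $2.77
Social Security tax: $2769.60 × 0.0701 = $194.15
Union dues: $2769.60 × 0.03 = $83.09
Total deductions = $33.24 + $2.77 + $194.15 + $83.09 = $313.25
Net pay = $2769.60 − $313.25 = $2456.35

$2456.35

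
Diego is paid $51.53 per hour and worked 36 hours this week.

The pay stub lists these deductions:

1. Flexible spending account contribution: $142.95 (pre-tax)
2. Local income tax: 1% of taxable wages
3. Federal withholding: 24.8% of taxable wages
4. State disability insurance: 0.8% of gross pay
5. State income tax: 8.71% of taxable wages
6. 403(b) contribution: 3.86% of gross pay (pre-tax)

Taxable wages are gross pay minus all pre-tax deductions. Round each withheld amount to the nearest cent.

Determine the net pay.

$1,059.53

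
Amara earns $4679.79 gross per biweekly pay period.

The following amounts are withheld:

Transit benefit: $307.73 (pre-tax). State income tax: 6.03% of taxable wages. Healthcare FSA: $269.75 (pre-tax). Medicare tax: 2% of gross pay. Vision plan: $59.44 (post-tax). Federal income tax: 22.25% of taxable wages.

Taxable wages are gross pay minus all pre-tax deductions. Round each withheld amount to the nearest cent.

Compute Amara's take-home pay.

$2789.14

Healthcare FSA: $269.75
Transit benefit: $307.73
Pre-tax total = $269.75 + $307.73 = $577.48
Taxable wages = $4679.79 − $577.48 = $4102.31
State income tax: $4102.31 × 0.0603 = $247.37
Federal income tax: $4102.31 × 0.2225 = $912.76
Medicare tax: $4679.79 × 0.02 = $93.60
Vision plan: $59.44
Total deductions = $269.75 + $307.73 + $247.37 + $912.76 + $93.60 + $59.44 = $1890.65
Net pay = $4679.79 − $1890.65 = $2789.14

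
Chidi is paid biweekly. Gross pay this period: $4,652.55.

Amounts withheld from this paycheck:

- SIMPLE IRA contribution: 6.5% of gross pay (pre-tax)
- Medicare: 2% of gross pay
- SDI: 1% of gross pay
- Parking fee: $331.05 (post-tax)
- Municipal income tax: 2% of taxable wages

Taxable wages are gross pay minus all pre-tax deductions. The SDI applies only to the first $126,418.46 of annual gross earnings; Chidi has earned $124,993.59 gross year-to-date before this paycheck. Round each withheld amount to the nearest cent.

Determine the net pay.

$3,824.78

SIMPLE IRA contribution: $4,652.55 × 0.065 = $302.42
Taxable wages = $4,652.55 − $302.42 = $4,350.13
Municipal income tax: $4,350.13 × 0.02 = $87.00
SDI: only $126,418.46 − $124,993.59 = $1,424.87 of this check is subject → $1,424.87 × 0.01 = $14.25
Medicare: $4,652.55 × 0.02 = $93.05
Parking fee: $331.05
Total deductions = $302.42 + $87.00 + $14.25 + $93.05 + $331.05 = $827.77
Net pay = $4,652.55 − $827.77 = $3,824.78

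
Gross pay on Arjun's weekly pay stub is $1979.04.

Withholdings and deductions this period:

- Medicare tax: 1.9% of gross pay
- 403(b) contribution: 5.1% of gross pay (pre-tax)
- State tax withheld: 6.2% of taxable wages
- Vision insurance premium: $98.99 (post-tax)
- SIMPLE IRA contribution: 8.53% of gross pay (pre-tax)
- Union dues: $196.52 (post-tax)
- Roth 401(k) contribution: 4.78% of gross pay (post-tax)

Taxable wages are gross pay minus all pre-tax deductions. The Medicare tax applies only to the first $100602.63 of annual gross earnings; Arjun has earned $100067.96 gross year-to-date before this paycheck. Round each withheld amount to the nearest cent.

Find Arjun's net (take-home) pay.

$1203.05

403(b) contribution: $1979.04 × 0.051 = $100.93
SIMPLE IRA contribution: $1979.04 × 0.0853 = $168.81
Pre-tax total = $100.93 + $168.81 = $269.74
Taxable wages = $1979.04 − $269.74 = $1709.30
State tax withheld: $1709.30 × 0.062 = $105.98
Medicare tax: only $100602.63 − $100067.96 = $534.67 of this check is subject → $534.67 × 0.019 = $10.16
Roth 401(k) contribution: $1979.04 × 0.0478 = $94.60
Vision insurance premium: $98.99
Union dues: $196.52
Total deductions = $100.93 + $168.81 + $105.98 + $10.16 + $94.60 + $98.99 + $196.52 = $775.99
Net pay = $1979.04 − $775.99 = $1203.05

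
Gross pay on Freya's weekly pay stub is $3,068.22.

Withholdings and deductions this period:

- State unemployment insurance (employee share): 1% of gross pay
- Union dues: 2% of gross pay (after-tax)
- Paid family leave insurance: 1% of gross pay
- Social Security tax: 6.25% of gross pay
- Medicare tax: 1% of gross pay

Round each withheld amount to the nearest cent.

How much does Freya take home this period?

$2,723.06

Medicare tax: $3,068.22 × 0.01 = $30.68
Paid family leave insurance: $3,068.22 × 0.01 = $30.68
State unemployment insurance (employee share): $3,068.22 × 0.01 = $30.68
Social Security tax: $3,068.22 × 0.0625 = $191.76
Union dues: $3,068.22 × 0.02 = $61.36
Total deductions = $30.68 + $30.68 + $30.68 + $191.76 + $61.36 = $345.16
Net pay = $3,068.22 − $345.16 = $2,723.06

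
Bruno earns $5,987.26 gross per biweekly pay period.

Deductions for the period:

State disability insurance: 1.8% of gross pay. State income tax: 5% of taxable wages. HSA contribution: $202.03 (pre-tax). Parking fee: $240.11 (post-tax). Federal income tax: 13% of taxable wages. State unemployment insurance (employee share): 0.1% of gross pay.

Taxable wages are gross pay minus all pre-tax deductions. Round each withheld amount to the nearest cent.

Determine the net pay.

$4,390.02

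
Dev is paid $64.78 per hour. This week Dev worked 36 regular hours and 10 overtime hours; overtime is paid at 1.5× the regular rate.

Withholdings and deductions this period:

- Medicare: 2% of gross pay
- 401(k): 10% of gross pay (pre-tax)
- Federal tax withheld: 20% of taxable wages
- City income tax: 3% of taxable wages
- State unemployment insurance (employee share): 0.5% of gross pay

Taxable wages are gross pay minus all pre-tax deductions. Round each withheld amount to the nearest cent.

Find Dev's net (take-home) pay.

Regular pay: 36 × $64.78 = $2332.08
Overtime pay: 10 × $64.78 × 1.5 = $971.70
Gross pay = $2332.08 + $971.70 = $3303.78
401(k): $3303.78 × 0.1 = $330.38
Taxable wages = $3303.78 − $330.38 = $2973.40
City income tax: $2973.40 × 0.03 = $89.20
Federal tax withheld: $2973.40 × 0.2 = $594.68
Medicare: $3303.78 × 0.02 = $66.08
State unemployment insurance (employee share): $3303.78 × 0.005 = $16.52
Total deductions = $330.38 + $89.20 + $594.68 + $66.08 + $16.52 = $1096.86
Net pay = $3303.78 − $1096.86 = $2206.92

$2206.92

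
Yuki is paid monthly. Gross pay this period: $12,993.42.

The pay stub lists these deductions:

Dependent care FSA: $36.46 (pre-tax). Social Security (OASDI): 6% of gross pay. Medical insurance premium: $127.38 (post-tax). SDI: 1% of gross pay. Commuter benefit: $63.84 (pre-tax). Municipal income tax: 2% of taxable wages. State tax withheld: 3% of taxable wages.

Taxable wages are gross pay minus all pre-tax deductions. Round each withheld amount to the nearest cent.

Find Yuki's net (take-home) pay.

Commuter benefit: $63.84
Dependent care FSA: $36.46
Pre-tax total = $63.84 + $36.46 = $100.30
Taxable wages = $12,993.42 − $100.30 = $12,893.12
State tax withheld: $12,893.12 × 0.03 = $386.79
Municipal income tax: $12,893.12 × 0.02 = $257.86
SDI: $12,993.42 × 0.01 = $129.93
Social Security (OASDI): $12,993.42 × 0.06 = $779.61
Medical insurance premium: $127.38
Total deductions = $63.84 + $36.46 + $386.79 + $257.86 + $129.93 + $779.61 + $127.38 = $1,781.87
Net pay = $12,993.42 − $1,781.87 = $11,211.55

$11,211.55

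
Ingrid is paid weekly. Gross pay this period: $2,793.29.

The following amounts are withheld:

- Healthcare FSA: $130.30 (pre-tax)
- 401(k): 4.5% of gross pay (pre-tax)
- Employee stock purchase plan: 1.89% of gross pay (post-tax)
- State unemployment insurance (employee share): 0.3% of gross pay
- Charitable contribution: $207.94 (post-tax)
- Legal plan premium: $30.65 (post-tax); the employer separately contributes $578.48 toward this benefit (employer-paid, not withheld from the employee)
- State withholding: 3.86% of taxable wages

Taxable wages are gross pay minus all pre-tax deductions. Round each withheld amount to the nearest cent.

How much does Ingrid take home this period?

401(k): $2,793.29 × 0.045 = $125.70
Healthcare FSA: $130.30
Pre-tax total = $125.70 + $130.30 = $256.00
Taxable wages = $2,793.29 − $256.00 = $2,537.29
State withholding: $2,537.29 × 0.0386 = $97.94
State unemployment insurance (employee share): $2,793.29 × 0.003 = $8.38
Charitable contribution: $207.94
Employee stock purchase plan: $2,793.29 × 0.0189 = $52.79
Legal plan premium: $30.65
(Employer's $578.48 toward legal plan premium is not withheld from the employee.)
Total deductions = $125.70 + $130.30 + $97.94 + $8.38 + $207.94 + $52.79 + $30.65 = $653.70
Net pay = $2,793.29 − $653.70 = $2,139.59

$2,139.59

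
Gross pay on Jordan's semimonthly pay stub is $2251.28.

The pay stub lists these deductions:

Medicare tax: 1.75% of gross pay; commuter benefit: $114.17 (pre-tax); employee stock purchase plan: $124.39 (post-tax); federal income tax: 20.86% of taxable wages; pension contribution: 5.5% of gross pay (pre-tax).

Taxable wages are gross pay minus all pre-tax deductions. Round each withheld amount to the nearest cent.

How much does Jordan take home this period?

Pension contribution: $2251.28 × 0.055 = $123.82
Commuter benefit: $114.17
Pre-tax total = $123.82 + $114.17 = $237.99
Taxable wages = $2251.28 − $237.99 = $2013.29
Federal income tax: $2013.29 × 0.2086 = $419.97
Medicare tax: $2251.28 × 0.0175 = $39.40
Employee stock purchase plan: $124.39
Total deductions = $123.82 + $114.17 + $419.97 + $39.40 + $124.39 = $821.75
Net pay = $2251.28 − $821.75 = $1429.53

$1429.53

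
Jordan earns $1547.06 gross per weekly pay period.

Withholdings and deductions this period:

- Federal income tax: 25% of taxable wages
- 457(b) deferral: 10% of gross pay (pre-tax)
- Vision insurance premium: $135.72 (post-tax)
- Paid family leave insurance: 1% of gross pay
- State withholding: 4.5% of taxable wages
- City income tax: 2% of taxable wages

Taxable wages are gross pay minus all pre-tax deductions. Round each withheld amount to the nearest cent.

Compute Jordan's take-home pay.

$802.56

457(b) deferral: $1547.06 × 0.1 = $154.71
Taxable wages = $1547.06 − $154.71 = $1392.35
Federal income tax: $1392.35 × 0.25 = $348.09
State withholding: $1392.35 × 0.045 = $62.66
City income tax: $1392.35 × 0.02 = $27.85
Paid family leave insurance: $1547.06 × 0.01 = $15.47
Vision insurance premium: $135.72
Total deductions = $154.71 + $348.09 + $62.66 + $27.85 + $15.47 + $135.72 = $744.50
Net pay = $1547.06 − $744.50 = $802.56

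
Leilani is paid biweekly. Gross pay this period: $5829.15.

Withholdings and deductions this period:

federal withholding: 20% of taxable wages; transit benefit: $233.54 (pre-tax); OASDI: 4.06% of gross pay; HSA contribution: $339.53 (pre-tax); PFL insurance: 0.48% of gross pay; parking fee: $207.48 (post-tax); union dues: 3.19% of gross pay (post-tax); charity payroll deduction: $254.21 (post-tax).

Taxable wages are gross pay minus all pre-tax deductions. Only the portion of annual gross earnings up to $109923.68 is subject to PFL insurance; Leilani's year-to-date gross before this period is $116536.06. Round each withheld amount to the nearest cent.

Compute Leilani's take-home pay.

$3320.56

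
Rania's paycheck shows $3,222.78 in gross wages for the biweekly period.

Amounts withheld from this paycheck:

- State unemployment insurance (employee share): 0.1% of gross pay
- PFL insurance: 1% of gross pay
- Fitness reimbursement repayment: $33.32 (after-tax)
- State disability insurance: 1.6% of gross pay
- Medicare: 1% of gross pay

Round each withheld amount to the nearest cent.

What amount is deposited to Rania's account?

$3,070.22

PFL insurance: $3,222.78 × 0.01 = $32.23
Medicare: $3,222.78 × 0.01 = $32.23
State disability insurance: $3,222.78 × 0.016 = $51.56
State unemployment insurance (employee share): $3,222.78 × 0.001 = $3.22
Fitness reimbursement repayment: $33.32
Total deductions = $32.23 + $32.23 + $51.56 + $3.22 + $33.32 = $152.56
Net pay = $3,222.78 − $152.56 = $3,070.22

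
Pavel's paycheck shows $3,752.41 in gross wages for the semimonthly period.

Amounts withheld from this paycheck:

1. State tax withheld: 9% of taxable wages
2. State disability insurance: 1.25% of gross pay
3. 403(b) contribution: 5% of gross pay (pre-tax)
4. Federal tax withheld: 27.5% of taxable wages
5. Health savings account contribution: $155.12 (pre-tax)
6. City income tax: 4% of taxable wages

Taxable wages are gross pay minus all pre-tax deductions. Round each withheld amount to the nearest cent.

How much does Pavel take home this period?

403(b) contribution: $3,752.41 × 0.05 = $187.62
Health savings account contribution: $155.12
Pre-tax total = $187.62 + $155.12 = $342.74
Taxable wages = $3,752.41 − $342.74 = $3,409.67
Federal tax withheld: $3,409.67 × 0.275 = $937.66
State tax withheld: $3,409.67 × 0.09 = $306.87
City income tax: $3,409.67 × 0.04 = $136.39
State disability insurance: $3,752.41 × 0.0125 = $46.91
Total deductions = $187.62 + $155.12 + $937.66 + $306.87 + $136.39 + $46.91 = $1,770.57
Net pay = $3,752.41 − $1,770.57 = $1,981.84

$1,981.84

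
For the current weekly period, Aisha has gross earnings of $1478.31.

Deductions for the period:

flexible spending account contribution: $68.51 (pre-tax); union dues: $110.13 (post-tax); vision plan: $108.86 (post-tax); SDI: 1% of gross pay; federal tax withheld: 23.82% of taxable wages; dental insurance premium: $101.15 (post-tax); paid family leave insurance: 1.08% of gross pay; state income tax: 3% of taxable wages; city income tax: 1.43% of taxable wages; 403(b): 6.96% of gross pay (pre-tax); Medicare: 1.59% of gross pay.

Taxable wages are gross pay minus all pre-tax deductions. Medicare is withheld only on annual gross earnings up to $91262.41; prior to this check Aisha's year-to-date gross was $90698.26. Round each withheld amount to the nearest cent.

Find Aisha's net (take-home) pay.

$577.84

Flexible spending account contribution: $68.51
403(b): $1478.31 × 0.0696 = $102.89
Pre-tax total = $68.51 + $102.89 = $171.40
Taxable wages = $1478.31 − $171.40 = $1306.91
City income tax: $1306.91 × 0.0143 = $18.69
Federal tax withheld: $1306.91 × 0.2382 = $311.31
State income tax: $1306.91 × 0.03 = $39.21
SDI: $1478.31 × 0.01 = $14.78
Paid family leave insurance: $1478.31 × 0.0108 = $15.97
Medicare: only $91262.41 − $90698.26 = $564.15 of this check is subject → $564.15 × 0.0159 = $8.97
Dental insurance premium: $101.15
Vision plan: $108.86
Union dues: $110.13
Total deductions = $68.51 + $102.89 + $18.69 + $311.31 + $39.21 + $14.78 + $15.97 + $8.97 + $101.15 + $108.86 + $110.13 = $900.47
Net pay = $1478.31 − $900.47 = $577.84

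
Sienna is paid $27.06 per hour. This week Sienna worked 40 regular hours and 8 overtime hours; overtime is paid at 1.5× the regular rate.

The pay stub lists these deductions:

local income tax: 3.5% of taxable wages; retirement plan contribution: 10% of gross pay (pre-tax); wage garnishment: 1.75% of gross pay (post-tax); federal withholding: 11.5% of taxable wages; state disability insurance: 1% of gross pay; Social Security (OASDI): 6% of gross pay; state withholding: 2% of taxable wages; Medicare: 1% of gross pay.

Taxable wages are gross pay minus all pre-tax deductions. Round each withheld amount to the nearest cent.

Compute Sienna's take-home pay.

$913.93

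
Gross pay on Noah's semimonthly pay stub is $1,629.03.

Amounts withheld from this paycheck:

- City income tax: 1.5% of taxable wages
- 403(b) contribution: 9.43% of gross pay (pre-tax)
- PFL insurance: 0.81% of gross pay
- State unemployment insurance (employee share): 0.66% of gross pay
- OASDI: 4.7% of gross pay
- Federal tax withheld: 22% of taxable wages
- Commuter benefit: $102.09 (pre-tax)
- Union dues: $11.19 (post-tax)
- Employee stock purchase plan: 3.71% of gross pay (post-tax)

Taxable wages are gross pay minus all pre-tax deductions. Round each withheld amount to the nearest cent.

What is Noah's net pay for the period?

403(b) contribution: $1,629.03 × 0.0943 = $153.62
Commuter benefit: $102.09
Pre-tax total = $153.62 + $102.09 = $255.71
Taxable wages = $1,629.03 − $255.71 = $1,373.32
City income tax: $1,373.32 × 0.015 = $20.60
Federal tax withheld: $1,373.32 × 0.22 = $302.13
OASDI: $1,629.03 × 0.047 = $76.56
PFL insurance: $1,629.03 × 0.0081 = $13.20
State unemployment insurance (employee share): $1,629.03 × 0.0066 = $10.75
Employee stock purchase plan: $1,629.03 × 0.0371 = $60.44
Union dues: $11.19
Total deductions = $153.62 + $102.09 + $20.60 + $302.13 + $76.56 + $13.20 + $10.75 + $60.44 + $11.19 = $750.58
Net pay = $1,629.03 − $750.58 = $878.45

$878.45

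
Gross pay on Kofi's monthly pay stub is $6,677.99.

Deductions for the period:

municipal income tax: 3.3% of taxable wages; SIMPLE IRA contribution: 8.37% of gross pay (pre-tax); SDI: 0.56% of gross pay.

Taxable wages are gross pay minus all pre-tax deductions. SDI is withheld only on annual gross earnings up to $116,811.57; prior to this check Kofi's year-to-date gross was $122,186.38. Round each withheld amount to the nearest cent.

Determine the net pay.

SIMPLE IRA contribution: $6,677.99 × 0.0837 = $558.95
Taxable wages = $6,677.99 − $558.95 = $6,119.04
Municipal income tax: $6,119.04 × 0.033 = $201.93
SDI: annual cap $116,811.57 already reached (YTD $122,186.38), so $0.00
Total deductions = $558.95 + $201.93 + $0.00 = $760.88
Net pay = $6,677.99 − $760.88 = $5,917.11

$5,917.11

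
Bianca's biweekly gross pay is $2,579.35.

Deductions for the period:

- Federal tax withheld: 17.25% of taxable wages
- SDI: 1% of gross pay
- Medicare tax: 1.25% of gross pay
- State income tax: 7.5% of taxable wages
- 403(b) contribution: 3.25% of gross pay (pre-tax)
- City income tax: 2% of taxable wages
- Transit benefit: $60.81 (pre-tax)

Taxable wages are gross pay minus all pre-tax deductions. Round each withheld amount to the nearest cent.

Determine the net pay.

Transit benefit: $60.81
403(b) contribution: $2,579.35 × 0.0325 = $83.83
Pre-tax total = $60.81 + $83.83 = $144.64
Taxable wages = $2,579.35 − $144.64 = $2,434.71
Federal tax withheld: $2,434.71 × 0.1725 = $419.99
State income tax: $2,434.71 × 0.075 = $182.60
City income tax: $2,434.71 × 0.02 = $48.69
Medicare tax: $2,579.35 × 0.0125 = $32.24
SDI: $2,579.35 × 0.01 = $25.79
Total deductions = $60.81 + $83.83 + $419.99 + $182.60 + $48.69 + $32.24 + $25.79 = $853.95
Net pay = $2,579.35 − $853.95 = $1,725.40

$1,725.40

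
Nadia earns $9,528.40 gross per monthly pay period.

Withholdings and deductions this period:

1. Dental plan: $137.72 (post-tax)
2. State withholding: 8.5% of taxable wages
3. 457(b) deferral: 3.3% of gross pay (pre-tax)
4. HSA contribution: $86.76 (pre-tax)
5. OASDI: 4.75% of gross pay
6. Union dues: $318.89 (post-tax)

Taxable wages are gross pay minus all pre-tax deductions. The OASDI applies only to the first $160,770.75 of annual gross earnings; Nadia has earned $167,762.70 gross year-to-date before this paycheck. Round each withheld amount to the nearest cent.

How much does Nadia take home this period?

$7,894.78

HSA contribution: $86.76
457(b) deferral: $9,528.40 × 0.033 = $314.44
Pre-tax total = $86.76 + $314.44 = $401.20
Taxable wages = $9,528.40 − $401.20 = $9,127.20
State withholding: $9,127.20 × 0.085 = $775.81
OASDI: annual cap $160,770.75 already reached (YTD $167,762.70), so $0.00
Dental plan: $137.72
Union dues: $318.89
Total deductions = $86.76 + $314.44 + $775.81 + $0.00 + $137.72 + $318.89 = $1,633.62
Net pay = $9,528.40 − $1,633.62 = $7,894.78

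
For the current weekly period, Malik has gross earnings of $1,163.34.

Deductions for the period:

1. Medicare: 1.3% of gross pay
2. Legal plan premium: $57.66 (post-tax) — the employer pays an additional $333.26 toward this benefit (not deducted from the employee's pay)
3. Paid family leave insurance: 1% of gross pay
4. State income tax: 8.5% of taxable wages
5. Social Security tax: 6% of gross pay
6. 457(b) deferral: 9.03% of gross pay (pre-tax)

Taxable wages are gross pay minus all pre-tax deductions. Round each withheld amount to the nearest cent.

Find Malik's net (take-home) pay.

457(b) deferral: $1,163.34 × 0.0903 = $105.05
Taxable wages = $1,163.34 − $105.05 = $1,058.29
State income tax: $1,058.29 × 0.085 = $89.95
Paid family leave insurance: $1,163.34 × 0.01 = $11.63
Social Security tax: $1,163.34 × 0.06 = $69.80
Medicare: $1,163.34 × 0.013 = $15.12
Legal plan premium: $57.66
(Employer's $333.26 toward legal plan premium is not withheld from the employee.)
Total deductions = $105.05 + $89.95 + $11.63 + $69.80 + $15.12 + $57.66 = $349.21
Net pay = $1,163.34 − $349.21 = $814.13

$814.13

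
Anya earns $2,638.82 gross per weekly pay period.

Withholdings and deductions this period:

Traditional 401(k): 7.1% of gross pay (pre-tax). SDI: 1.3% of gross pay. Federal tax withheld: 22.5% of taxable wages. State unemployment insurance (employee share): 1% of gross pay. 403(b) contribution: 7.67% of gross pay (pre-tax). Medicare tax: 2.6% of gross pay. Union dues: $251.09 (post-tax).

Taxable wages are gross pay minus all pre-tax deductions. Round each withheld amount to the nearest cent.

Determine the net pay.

$1,362.63

Traditional 401(k): $2,638.82 × 0.071 = $187.36
403(b) contribution: $2,638.82 × 0.0767 = $202.40
Pre-tax total = $187.36 + $202.40 = $389.76
Taxable wages = $2,638.82 − $389.76 = $2,249.06
Federal tax withheld: $2,249.06 × 0.225 = $506.04
SDI: $2,638.82 × 0.013 = $34.30
State unemployment insurance (employee share): $2,638.82 × 0.01 = $26.39
Medicare tax: $2,638.82 × 0.026 = $68.61
Union dues: $251.09
Total deductions = $187.36 + $202.40 + $506.04 + $34.30 + $26.39 + $68.61 + $251.09 = $1,276.19
Net pay = $2,638.82 − $1,276.19 = $1,362.63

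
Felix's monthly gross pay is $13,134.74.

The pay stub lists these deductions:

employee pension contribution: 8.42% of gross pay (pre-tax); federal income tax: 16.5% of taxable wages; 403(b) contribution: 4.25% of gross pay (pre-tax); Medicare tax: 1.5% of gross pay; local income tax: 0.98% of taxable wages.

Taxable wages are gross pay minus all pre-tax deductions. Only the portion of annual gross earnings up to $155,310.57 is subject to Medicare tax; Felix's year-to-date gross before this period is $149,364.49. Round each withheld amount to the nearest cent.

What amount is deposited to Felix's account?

Employee pension contribution: $13,134.74 × 0.0842 = $1,105.95
403(b) contribution: $13,134.74 × 0.0425 = $558.23
Pre-tax total = $1,105.95 + $558.23 = $1,664.18
Taxable wages = $13,134.74 − $1,664.18 = $11,470.56
Local income tax: $11,470.56 × 0.0098 = $112.41
Federal income tax: $11,470.56 × 0.165 = $1,892.64
Medicare tax: only $155,310.57 − $149,364.49 = $5,946.08 of this check is subject → $5,946.08 × 0.015 = $89.19
Total deductions = $1,105.95 + $558.23 + $112.41 + $1,892.64 + $89.19 = $3,758.42
Net pay = $13,134.74 − $3,758.42 = $9,376.32

$9,376.32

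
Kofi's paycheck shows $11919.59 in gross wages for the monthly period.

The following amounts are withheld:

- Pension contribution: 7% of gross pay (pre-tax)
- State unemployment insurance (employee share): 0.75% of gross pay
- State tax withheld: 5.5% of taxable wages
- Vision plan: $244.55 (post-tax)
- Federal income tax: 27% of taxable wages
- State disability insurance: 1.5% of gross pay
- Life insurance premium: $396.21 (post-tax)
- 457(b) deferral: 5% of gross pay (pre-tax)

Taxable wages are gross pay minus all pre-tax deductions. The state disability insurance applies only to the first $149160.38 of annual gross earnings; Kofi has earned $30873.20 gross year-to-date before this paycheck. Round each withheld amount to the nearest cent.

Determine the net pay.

457(b) deferral: $11919.59 × 0.05 = $595.98
Pension contribution: $11919.59 × 0.07 = $834.37
Pre-tax total = $595.98 + $834.37 = $1430.35
Taxable wages = $11919.59 − $1430.35 = $10489.24
State tax withheld: $10489.24 × 0.055 = $576.91
Federal income tax: $10489.24 × 0.27 = $2832.09
State disability insurance: cap not yet reached, full $11919.59 is subject → $11919.59 × 0.015 = $178.79
State unemployment insurance (employee share): $11919.59 × 0.0075 = $89.40
Vision plan: $244.55
Life insurance premium: $396.21
Total deductions = $595.98 + $834.37 + $576.91 + $2832.09 + $178.79 + $89.40 + $244.55 + $396.21 = $5748.30
Net pay = $11919.59 − $5748.30 = $6171.29

$6171.29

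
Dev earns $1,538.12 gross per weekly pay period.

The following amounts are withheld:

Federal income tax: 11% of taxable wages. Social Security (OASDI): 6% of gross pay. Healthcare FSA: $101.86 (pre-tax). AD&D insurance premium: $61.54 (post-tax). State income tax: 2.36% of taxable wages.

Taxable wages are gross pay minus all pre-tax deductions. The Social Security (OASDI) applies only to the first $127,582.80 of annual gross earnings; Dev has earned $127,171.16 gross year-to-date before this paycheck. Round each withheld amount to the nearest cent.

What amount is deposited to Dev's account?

Healthcare FSA: $101.86
Taxable wages = $1,538.12 − $101.86 = $1,436.26
State income tax: $1,436.26 × 0.0236 = $33.90
Federal income tax: $1,436.26 × 0.11 = $157.99
Social Security (OASDI): only $127,582.80 − $127,171.16 = $411.64 of this check is subject → $411.64 × 0.06 = $24.70
AD&D insurance premium: $61.54
Total deductions = $101.86 + $33.90 + $157.99 + $24.70 + $61.54 = $379.99
Net pay = $1,538.12 − $379.99 = $1,158.13

$1,158.13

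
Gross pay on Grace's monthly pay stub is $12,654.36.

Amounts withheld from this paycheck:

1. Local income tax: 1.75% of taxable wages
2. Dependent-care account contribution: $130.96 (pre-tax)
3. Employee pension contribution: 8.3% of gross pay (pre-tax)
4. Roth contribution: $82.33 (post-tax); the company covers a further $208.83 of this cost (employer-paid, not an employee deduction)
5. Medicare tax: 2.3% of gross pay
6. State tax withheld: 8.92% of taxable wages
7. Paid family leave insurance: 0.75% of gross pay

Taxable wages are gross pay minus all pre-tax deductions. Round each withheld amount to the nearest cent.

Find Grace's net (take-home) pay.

Employee pension contribution: $12,654.36 × 0.083 = $1,050.31
Dependent-care account contribution: $130.96
Pre-tax total = $1,050.31 + $130.96 = $1,181.27
Taxable wages = $12,654.36 − $1,181.27 = $11,473.09
Local income tax: $11,473.09 × 0.0175 = $200.78
State tax withheld: $11,473.09 × 0.0892 = $1,023.40
Medicare tax: $12,654.36 × 0.023 = $291.05
Paid family leave insurance: $12,654.36 × 0.0075 = $94.91
Roth contribution: $82.33
(Employer's $208.83 toward Roth contribution is not withheld from the employee.)
Total deductions = $1,050.31 + $130.96 + $200.78 + $1,023.40 + $291.05 + $94.91 + $82.33 = $2,873.74
Net pay = $12,654.36 − $2,873.74 = $9,780.62

$9,780.62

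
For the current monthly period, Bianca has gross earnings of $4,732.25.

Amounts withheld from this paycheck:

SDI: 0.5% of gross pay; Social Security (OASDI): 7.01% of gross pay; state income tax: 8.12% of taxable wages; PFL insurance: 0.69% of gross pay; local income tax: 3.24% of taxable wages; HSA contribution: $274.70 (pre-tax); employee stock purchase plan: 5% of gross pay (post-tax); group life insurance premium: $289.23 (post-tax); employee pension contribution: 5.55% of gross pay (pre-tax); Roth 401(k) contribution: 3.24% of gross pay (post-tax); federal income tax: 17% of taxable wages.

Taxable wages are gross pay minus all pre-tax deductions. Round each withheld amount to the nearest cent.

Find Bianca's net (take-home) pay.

$1,938.03

HSA contribution: $274.70
Employee pension contribution: $4,732.25 × 0.0555 = $262.64
Pre-tax total = $274.70 + $262.64 = $537.34
Taxable wages = $4,732.25 − $537.34 = $4,194.91
Local income tax: $4,194.91 × 0.0324 = $135.92
State income tax: $4,194.91 × 0.0812 = $340.63
Federal income tax: $4,194.91 × 0.17 = $713.13
PFL insurance: $4,732.25 × 0.0069 = $32.65
Social Security (OASDI): $4,732.25 × 0.0701 = $331.73
SDI: $4,732.25 × 0.005 = $23.66
Roth 401(k) contribution: $4,732.25 × 0.0324 = $153.32
Group life insurance premium: $289.23
Employee stock purchase plan: $4,732.25 × 0.05 = $236.61
Total deductions = $274.70 + $262.64 + $135.92 + $340.63 + $713.13 + $32.65 + $331.73 + $23.66 + $153.32 + $289.23 + $236.61 = $2,794.22
Net pay = $4,732.25 − $2,794.22 = $1,938.03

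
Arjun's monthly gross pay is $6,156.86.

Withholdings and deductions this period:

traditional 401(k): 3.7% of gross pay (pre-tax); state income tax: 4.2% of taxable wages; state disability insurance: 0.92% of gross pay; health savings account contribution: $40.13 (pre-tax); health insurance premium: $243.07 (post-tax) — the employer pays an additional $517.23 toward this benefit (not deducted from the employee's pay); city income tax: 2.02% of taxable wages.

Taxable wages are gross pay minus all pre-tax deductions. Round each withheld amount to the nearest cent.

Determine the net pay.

$5,222.92

Health savings account contribution: $40.13
Traditional 401(k): $6,156.86 × 0.037 = $227.80
Pre-tax total = $40.13 + $227.80 = $267.93
Taxable wages = $6,156.86 − $267.93 = $5,888.93
State income tax: $5,888.93 × 0.042 = $247.34
City income tax: $5,888.93 × 0.0202 = $118.96
State disability insurance: $6,156.86 × 0.0092 = $56.64
Health insurance premium: $243.07
(Employer's $517.23 toward health insurance premium is not withheld from the employee.)
Total deductions = $40.13 + $227.80 + $247.34 + $118.96 + $56.64 + $243.07 = $933.94
Net pay = $6,156.86 − $933.94 = $5,222.92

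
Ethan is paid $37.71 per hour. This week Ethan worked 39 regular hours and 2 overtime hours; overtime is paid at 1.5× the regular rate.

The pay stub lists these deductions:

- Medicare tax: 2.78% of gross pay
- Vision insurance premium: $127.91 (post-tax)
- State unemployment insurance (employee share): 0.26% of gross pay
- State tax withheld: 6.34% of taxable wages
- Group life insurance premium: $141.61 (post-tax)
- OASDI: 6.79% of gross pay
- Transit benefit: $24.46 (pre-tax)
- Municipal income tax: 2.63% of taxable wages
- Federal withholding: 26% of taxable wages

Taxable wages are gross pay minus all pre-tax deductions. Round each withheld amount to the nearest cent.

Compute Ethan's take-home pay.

Regular pay: 39 × $37.71 = $1,470.69
Overtime pay: 2 × $37.71 × 1.5 = $113.13
Gross pay = $1,470.69 + $113.13 = $1,583.82
Transit benefit: $24.46
Taxable wages = $1,583.82 − $24.46 = $1,559.36
Municipal income tax: $1,559.36 × 0.0263 = $41.01
Federal withholding: $1,559.36 × 0.26 = $405.43
State tax withheld: $1,559.36 × 0.0634 = $98.86
Medicare tax: $1,583.82 × 0.0278 = $44.03
State unemployment insurance (employee share): $1,583.82 × 0.0026 = $4.12
OASDI: $1,583.82 × 0.0679 = $107.54
Group life insurance premium: $141.61
Vision insurance premium: $127.91
Total deductions = $24.46 + $41.01 + $405.43 + $98.86 + $44.03 + $4.12 + $107.54 + $141.61 + $127.91 = $994.97
Net pay = $1,583.82 − $994.97 = $588.85

$588.85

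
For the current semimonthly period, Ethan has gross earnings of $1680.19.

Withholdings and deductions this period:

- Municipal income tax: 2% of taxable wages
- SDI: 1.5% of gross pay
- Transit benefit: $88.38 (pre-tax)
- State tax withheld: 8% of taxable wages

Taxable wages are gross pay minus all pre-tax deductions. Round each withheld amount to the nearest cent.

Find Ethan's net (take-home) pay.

Transit benefit: $88.38
Taxable wages = $1680.19 − $88.38 = $1591.81
Municipal income tax: $1591.81 × 0.02 = $31.84
State tax withheld: $1591.81 × 0.08 = $127.34
SDI: $1680.19 × 0.015 = $25.20
Total deductions = $88.38 + $31.84 + $127.34 + $25.20 = $272.76
Net pay = $1680.19 − $272.76 = $1407.43

$1407.43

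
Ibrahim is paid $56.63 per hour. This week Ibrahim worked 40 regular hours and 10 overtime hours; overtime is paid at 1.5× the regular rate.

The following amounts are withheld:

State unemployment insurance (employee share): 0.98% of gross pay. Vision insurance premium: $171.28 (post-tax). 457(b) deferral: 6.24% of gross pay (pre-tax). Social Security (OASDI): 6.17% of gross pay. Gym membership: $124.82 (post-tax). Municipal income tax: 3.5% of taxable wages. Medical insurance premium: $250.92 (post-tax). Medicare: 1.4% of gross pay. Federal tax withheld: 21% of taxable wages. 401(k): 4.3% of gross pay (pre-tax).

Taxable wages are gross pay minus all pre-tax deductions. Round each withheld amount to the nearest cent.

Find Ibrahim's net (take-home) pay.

Regular pay: 40 × $56.63 = $2,265.20
Overtime pay: 10 × $56.63 × 1.5 = $849.45
Gross pay = $2,265.20 + $849.45 = $3,114.65
457(b) deferral: $3,114.65 × 0.0624 = $194.35
401(k): $3,114.65 × 0.043 = $133.93
Pre-tax total = $194.35 + $133.93 = $328.28
Taxable wages = $3,114.65 − $328.28 = $2,786.37
Municipal income tax: $2,786.37 × 0.035 = $97.52
Federal tax withheld: $2,786.37 × 0.21 = $585.14
Medicare: $3,114.65 × 0.014 = $43.61
Social Security (OASDI): $3,114.65 × 0.0617 = $192.17
State unemployment insurance (employee share): $3,114.65 × 0.0098 = $30.52
Gym membership: $124.82
Medical insurance premium: $250.92
Vision insurance premium: $171.28
Total deductions = $194.35 + $133.93 + $97.52 + $585.14 + $43.61 + $192.17 + $30.52 + $124.82 + $250.92 + $171.28 = $1,824.26
Net pay = $3,114.65 − $1,824.26 = $1,290.39

$1,290.39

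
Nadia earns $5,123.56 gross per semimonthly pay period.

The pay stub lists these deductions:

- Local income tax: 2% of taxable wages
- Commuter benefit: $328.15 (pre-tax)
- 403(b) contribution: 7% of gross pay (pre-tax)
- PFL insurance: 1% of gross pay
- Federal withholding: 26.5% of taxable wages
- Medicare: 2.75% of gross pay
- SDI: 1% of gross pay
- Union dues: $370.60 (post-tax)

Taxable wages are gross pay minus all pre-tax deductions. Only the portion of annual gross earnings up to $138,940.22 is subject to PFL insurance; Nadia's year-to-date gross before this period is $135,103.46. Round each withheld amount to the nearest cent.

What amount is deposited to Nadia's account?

$2,571.17

Commuter benefit: $328.15
403(b) contribution: $5,123.56 × 0.07 = $358.65
Pre-tax total = $328.15 + $358.65 = $686.80
Taxable wages = $5,123.56 − $686.80 = $4,436.76
Local income tax: $4,436.76 × 0.02 = $88.74
Federal withholding: $4,436.76 × 0.265 = $1,175.74
Medicare: $5,123.56 × 0.0275 = $140.90
PFL insurance: only $138,940.22 − $135,103.46 = $3,836.76 of this check is subject → $3,836.76 × 0.01 = $38.37
SDI: $5,123.56 × 0.01 = $51.24
Union dues: $370.60
Total deductions = $328.15 + $358.65 + $88.74 + $1,175.74 + $140.90 + $38.37 + $51.24 + $370.60 = $2,552.39
Net pay = $5,123.56 − $2,552.39 = $2,571.17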